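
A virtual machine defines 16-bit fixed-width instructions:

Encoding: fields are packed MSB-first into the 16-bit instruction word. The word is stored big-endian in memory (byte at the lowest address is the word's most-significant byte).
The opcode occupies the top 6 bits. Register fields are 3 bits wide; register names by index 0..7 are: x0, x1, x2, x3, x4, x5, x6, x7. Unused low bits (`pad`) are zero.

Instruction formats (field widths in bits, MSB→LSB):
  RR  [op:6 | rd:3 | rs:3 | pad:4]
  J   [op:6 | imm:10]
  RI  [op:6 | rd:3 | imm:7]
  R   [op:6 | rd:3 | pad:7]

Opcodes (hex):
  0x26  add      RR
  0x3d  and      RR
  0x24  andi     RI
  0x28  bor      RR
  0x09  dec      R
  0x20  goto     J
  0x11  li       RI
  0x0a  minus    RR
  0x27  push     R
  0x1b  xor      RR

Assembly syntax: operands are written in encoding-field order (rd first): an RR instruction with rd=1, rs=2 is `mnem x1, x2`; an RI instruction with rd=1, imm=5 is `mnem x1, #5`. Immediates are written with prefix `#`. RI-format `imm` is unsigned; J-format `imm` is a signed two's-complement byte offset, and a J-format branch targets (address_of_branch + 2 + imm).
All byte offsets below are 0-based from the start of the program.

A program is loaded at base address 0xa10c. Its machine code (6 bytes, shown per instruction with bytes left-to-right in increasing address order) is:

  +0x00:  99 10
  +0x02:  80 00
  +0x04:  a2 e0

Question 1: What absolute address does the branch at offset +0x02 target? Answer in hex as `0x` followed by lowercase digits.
+0x02: 80 00 ⇒ word 0x8000 (big)
  op=0x8000>>10=0x20 ⇒ goto (J)
  imm: (w>>0)&0x3ff=0x0 → #0
  target = base 0xa10c + off 0x02 + 2 + imm 0 = 0xa110

0xa110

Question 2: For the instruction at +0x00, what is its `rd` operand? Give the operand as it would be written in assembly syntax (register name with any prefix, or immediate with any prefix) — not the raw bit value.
x2

+0x00: 99 10 ⇒ word 0x9910 (big)
  top 6b → 0x26 → add [RR]
  rd: (w>>7)&0x7=0x2 → x2
  rs: (w>>4)&0x7=0x1 → x1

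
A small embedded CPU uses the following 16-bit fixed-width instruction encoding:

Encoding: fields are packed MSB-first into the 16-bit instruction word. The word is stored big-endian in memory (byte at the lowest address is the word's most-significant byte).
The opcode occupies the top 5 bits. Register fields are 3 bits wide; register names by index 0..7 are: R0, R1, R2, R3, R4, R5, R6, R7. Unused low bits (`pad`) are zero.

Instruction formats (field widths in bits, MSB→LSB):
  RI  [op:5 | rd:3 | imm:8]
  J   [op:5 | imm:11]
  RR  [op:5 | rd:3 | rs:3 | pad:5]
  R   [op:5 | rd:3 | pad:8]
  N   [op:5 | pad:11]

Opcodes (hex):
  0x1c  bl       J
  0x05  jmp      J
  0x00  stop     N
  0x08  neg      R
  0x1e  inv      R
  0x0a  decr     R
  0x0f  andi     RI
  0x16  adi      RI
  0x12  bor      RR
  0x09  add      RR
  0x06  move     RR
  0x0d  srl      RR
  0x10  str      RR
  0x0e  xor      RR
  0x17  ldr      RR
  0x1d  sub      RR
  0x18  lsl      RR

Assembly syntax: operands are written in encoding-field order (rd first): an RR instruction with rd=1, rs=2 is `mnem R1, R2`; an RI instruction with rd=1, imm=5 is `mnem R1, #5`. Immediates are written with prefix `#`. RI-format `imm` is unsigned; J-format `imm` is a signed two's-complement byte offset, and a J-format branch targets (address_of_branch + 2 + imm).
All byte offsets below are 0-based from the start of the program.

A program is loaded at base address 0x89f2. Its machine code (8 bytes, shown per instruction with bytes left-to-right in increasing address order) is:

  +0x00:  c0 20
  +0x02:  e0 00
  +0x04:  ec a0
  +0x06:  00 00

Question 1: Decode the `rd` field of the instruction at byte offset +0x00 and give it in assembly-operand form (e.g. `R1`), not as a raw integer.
R0

[00] c0 20 → 0xc020
  top 5b → 0x18 → lsl [RR]
  rd: (w>>8)&0x7=0x0 → R0
  rs: (w>>5)&0x7=0x1 → R1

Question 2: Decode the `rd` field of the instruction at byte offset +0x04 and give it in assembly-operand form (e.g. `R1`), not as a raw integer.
R4

@+04  big-endian(ec a0) = 0xeca0
  opcode bits[15:11]=0x1d: sub/RR
  [10:8] rd=4 = R4
  [7:5] rs=5 = R5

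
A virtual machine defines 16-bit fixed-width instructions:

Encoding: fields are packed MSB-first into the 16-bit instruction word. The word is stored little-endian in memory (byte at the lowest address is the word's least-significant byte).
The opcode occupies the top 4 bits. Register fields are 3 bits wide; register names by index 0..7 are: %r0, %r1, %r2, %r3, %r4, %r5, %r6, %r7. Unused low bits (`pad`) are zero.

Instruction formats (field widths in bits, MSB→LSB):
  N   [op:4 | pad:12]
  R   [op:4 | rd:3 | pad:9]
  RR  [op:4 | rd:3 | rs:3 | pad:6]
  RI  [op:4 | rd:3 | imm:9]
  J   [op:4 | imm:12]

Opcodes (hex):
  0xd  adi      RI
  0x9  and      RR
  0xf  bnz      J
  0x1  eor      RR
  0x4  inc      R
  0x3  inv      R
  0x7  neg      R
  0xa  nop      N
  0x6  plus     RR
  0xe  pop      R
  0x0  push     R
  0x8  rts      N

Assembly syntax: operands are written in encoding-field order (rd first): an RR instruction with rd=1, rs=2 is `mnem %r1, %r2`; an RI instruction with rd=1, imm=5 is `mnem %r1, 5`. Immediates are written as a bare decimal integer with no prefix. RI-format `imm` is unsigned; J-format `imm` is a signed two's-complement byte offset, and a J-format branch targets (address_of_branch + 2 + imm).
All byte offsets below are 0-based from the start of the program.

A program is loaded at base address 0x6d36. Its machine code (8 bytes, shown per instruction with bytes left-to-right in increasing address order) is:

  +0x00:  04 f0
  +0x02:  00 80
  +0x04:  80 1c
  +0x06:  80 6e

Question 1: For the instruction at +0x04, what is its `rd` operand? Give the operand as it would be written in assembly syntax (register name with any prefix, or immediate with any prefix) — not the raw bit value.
[04] 80 1c → 0x1c80
  top 4b → 0x1 → eor [RR]
  rd@[11:9]=0x6 ⇒ %r6
  rs@[8:6]=0x2 ⇒ %r2

%r6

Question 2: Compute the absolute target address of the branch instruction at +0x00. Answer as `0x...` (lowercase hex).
@+00  little-endian(04 f0) = 0xf004
  op=0xf004>>12=0xf ⇒ bnz (J)
  imm@[11:0]=0x4 ⇒ 4
  target = base 0x6d36 + off 0x00 + 2 + imm 4 = 0x6d3c

0x6d3c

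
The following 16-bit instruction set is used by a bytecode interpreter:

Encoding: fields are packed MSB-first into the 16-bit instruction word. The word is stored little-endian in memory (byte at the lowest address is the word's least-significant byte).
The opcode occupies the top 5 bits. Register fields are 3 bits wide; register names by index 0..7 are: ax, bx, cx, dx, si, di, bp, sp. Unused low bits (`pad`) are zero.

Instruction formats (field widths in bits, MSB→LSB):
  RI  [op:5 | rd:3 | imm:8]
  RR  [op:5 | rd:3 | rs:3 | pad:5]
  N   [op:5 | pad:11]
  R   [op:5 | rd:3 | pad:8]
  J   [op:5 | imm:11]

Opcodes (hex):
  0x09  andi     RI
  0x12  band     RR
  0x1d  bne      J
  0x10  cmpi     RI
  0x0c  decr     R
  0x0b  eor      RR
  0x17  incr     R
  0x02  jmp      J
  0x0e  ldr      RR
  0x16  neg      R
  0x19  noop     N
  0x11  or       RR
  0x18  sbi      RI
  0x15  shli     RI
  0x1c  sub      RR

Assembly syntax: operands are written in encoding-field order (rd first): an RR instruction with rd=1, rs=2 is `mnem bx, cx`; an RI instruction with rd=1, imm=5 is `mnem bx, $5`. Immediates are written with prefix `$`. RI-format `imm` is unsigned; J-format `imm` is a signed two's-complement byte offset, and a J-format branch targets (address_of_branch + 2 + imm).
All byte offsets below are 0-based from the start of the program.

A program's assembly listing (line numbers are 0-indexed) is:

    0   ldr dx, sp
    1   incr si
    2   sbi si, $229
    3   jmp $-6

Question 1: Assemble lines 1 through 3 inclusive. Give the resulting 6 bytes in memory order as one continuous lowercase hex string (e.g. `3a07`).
00bce5c4fa17

line 1 (incr): pack op=0x17:5|rd=4:3|pad=0:8 = 0xbc00; little→ 00 bc
line 2 (sbi): pack op=0x18:5|rd=4:3|imm=229:8 = 0xc4e5; little→ e5 c4
line 3 (jmp): pack op=0x2:5|imm=-6:11 = 0x17fa; little→ fa 17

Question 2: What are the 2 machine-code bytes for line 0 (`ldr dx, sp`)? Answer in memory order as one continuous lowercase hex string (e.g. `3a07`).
0. ldr fields op=0xe:5|rd=3:3|rs=7:3|pad=0:5 → word 73e0h → e0 73

e073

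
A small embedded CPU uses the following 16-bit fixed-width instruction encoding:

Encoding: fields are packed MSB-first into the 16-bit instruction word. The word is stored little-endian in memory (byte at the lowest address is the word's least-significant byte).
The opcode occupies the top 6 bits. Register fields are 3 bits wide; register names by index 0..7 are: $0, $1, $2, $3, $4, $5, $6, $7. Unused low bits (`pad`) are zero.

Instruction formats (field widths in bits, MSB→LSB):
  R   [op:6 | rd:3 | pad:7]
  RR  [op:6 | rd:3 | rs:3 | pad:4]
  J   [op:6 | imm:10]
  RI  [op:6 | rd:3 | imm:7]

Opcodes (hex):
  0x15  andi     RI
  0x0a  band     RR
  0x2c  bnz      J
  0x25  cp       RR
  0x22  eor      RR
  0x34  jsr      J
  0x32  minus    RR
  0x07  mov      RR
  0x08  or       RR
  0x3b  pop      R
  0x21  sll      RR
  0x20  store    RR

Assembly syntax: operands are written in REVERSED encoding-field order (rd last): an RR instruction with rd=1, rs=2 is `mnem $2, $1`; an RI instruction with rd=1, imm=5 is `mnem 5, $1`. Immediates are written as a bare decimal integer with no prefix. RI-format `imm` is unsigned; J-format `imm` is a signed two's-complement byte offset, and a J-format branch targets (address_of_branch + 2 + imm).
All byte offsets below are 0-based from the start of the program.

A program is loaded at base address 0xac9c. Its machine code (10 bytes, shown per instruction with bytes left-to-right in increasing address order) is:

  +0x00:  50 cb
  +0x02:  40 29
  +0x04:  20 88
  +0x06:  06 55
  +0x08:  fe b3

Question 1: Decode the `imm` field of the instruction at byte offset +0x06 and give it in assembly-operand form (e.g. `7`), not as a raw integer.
[06] 06 55 → 0x5506
  opcode bits[15:10]=0x15: andi/RI
  [9:7] rd=2 = $2
  [6:0] imm=6 = 6

6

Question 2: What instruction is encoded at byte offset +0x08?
bnz -2

@+08  little-endian(fe b3) = 0xb3fe
  op=0xb3fe>>10=0x2c ⇒ bnz (J)
  imm@[9:0]=0x3fe (s10→-2) ⇒ -2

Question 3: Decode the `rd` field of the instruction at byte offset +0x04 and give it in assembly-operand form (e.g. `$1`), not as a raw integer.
$0

off 0x04: read 20 88 as little → 0x8820
  opcode bits[15:10]=0x22: eor/RR
  [9:7] rd=0 = $0
  [6:4] rs=2 = $2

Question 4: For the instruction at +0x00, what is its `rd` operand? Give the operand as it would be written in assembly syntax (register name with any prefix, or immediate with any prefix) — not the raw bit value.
[00] 50 cb → 0xcb50
  top 6b → 0x32 → minus [RR]
  [9:7] rd=6 = $6
  [6:4] rs=5 = $5

$6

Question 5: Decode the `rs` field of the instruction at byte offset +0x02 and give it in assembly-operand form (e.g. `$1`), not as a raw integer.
@+02  little-endian(40 29) = 0x2940
  opcode bits[15:10]=0xa: band/RR
  rd: (w>>7)&0x7=0x2 → $2
  rs: (w>>4)&0x7=0x4 → $4

$4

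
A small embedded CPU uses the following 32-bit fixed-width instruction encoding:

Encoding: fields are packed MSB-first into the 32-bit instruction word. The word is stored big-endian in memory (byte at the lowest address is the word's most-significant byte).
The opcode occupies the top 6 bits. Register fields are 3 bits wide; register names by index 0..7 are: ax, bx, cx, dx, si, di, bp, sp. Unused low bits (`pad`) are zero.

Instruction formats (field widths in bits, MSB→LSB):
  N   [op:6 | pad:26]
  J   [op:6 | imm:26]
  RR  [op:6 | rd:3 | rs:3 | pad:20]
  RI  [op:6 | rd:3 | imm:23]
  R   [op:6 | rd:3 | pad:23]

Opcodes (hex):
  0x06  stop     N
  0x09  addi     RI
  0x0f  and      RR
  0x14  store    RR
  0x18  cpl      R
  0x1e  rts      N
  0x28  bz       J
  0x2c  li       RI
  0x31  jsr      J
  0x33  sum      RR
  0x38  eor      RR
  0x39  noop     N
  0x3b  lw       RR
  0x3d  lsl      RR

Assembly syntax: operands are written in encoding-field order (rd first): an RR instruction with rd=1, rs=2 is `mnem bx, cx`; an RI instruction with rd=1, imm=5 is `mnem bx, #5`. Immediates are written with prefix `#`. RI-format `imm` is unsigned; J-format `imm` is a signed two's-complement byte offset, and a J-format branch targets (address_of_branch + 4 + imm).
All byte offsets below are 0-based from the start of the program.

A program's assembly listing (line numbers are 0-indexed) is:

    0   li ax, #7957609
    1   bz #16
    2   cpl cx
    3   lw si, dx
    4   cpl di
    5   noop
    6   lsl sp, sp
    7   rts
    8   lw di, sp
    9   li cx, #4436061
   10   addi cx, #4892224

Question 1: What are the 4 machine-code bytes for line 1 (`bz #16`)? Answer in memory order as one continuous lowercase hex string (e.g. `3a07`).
line 1 (bz): pack op=0x28:6|imm=16:26 = 0xa0000010; big→ a0 00 00 10

a0000010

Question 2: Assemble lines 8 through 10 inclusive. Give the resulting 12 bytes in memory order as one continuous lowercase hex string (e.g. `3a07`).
eef00000b143b05d254aa640

L8: lw op=0x3b:6|rd=5:3|rs=7:3|pad=0:20 ⇒ 0xeef00000 ⇒ big ee f0 00 00
L9: li op=0x2c:6|rd=2:3|imm=4436061:23 ⇒ 0xb143b05d ⇒ big b1 43 b0 5d
L10: addi op=0x9:6|rd=2:3|imm=4892224:23 ⇒ 0x254aa640 ⇒ big 25 4a a6 40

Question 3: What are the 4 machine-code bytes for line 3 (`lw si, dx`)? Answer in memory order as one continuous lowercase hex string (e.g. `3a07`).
line 3 (lw): pack op=0x3b:6|rd=4:3|rs=3:3|pad=0:20 = 0xee300000; big→ ee 30 00 00

ee300000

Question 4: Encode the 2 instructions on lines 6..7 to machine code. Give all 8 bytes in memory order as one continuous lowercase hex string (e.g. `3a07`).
6. lsl fields op=0x3d:6|rd=7:3|rs=7:3|pad=0:20 → word f7f00000h → f7 f0 00 00
7. rts fields op=0x1e:6|pad=0:26 → word 78000000h → 78 00 00 00

f7f0000078000000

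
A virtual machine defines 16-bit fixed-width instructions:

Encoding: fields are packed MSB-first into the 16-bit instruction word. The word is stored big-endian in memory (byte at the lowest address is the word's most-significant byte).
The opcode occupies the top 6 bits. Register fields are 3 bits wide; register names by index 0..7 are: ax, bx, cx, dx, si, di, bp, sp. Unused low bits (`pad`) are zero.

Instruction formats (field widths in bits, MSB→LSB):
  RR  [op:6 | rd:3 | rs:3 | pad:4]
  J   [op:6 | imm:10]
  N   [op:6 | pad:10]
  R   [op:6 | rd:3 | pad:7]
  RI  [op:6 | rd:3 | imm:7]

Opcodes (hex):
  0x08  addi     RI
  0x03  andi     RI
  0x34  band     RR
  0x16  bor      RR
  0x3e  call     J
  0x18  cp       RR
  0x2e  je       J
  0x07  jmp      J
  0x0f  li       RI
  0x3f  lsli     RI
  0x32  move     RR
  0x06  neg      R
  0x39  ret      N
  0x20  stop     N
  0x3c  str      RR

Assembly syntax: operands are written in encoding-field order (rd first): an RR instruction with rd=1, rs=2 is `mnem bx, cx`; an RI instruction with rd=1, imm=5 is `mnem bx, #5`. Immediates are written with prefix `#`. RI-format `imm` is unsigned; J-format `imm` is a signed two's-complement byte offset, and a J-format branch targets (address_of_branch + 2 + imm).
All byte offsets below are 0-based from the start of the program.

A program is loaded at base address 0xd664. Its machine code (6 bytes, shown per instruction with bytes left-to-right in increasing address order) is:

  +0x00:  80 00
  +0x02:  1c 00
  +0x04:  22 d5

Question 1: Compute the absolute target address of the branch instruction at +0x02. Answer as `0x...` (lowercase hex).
[02] 1c 00 → 0x1c00
  op=0x1c00>>10=0x7 ⇒ jmp (J)
  imm@[9:0]=0x0 ⇒ #0
  target = base 0xd664 + off 0x02 + 2 + imm 0 = 0xd668

0xd668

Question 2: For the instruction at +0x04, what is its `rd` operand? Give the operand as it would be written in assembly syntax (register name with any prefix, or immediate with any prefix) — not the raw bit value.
di

@+04  big-endian(22 d5) = 0x22d5
  op=0x22d5>>10=0x8 ⇒ addi (RI)
  [9:7] rd=5 = di
  [6:0] imm=85 = #85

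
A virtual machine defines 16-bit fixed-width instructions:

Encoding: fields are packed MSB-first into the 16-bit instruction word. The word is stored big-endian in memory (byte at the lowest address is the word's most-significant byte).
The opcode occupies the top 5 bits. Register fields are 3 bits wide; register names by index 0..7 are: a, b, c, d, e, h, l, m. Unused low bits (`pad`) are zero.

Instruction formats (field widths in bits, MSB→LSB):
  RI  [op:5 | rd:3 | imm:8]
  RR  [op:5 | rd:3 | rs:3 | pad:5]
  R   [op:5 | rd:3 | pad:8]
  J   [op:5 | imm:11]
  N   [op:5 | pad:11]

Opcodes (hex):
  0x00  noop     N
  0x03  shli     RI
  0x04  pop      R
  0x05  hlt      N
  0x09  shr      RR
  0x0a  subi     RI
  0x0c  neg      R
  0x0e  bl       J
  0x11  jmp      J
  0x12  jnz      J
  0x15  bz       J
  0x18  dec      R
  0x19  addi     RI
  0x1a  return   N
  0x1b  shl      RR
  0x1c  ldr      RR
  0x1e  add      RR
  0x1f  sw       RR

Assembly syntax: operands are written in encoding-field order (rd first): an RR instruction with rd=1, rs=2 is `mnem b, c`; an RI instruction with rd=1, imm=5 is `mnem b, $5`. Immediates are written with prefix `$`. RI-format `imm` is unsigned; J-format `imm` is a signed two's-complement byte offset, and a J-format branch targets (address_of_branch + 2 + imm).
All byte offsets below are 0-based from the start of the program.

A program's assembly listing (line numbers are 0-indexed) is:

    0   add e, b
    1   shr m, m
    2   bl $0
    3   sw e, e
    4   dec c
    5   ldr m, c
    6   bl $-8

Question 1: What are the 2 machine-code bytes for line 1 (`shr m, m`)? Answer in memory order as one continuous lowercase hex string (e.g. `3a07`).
4fe0

line 1 (shr): pack op=0x9:5|rd=7:3|rs=7:3|pad=0:5 = 0x4fe0; big→ 4f e0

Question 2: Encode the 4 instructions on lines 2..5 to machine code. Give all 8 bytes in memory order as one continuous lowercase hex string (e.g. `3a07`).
7000fc80c200e740

2. bl fields op=0xe:5|imm=0:11 → word 7000h → 70 00
3. sw fields op=0x1f:5|rd=4:3|rs=4:3|pad=0:5 → word fc80h → fc 80
4. dec fields op=0x18:5|rd=2:3|pad=0:8 → word c200h → c2 00
5. ldr fields op=0x1c:5|rd=7:3|rs=2:3|pad=0:5 → word e740h → e7 40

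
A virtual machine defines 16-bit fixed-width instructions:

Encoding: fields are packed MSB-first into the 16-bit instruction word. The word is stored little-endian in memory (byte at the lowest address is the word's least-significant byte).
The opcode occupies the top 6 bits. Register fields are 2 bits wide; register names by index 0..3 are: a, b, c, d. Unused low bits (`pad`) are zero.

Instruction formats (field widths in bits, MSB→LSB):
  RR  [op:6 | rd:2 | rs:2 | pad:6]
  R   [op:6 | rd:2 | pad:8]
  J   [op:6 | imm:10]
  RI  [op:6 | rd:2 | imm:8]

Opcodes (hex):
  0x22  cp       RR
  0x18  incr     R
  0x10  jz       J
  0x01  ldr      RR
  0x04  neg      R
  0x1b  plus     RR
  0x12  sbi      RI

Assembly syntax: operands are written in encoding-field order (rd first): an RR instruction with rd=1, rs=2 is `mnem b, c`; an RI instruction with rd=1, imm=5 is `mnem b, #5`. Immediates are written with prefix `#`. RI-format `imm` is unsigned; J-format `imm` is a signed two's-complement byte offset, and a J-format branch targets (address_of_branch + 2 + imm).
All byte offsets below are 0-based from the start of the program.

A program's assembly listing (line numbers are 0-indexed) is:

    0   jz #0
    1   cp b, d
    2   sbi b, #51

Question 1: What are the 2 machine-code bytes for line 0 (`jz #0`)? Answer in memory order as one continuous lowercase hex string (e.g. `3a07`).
line 0 (jz): pack op=0x10:6|imm=0:10 = 0x4000; little→ 00 40

0040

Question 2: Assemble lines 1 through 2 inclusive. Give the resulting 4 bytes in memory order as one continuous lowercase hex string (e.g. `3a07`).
line 1 (cp): pack op=0x22:6|rd=1:2|rs=3:2|pad=0:6 = 0x89c0; little→ c0 89
line 2 (sbi): pack op=0x12:6|rd=1:2|imm=51:8 = 0x4933; little→ 33 49

c0893349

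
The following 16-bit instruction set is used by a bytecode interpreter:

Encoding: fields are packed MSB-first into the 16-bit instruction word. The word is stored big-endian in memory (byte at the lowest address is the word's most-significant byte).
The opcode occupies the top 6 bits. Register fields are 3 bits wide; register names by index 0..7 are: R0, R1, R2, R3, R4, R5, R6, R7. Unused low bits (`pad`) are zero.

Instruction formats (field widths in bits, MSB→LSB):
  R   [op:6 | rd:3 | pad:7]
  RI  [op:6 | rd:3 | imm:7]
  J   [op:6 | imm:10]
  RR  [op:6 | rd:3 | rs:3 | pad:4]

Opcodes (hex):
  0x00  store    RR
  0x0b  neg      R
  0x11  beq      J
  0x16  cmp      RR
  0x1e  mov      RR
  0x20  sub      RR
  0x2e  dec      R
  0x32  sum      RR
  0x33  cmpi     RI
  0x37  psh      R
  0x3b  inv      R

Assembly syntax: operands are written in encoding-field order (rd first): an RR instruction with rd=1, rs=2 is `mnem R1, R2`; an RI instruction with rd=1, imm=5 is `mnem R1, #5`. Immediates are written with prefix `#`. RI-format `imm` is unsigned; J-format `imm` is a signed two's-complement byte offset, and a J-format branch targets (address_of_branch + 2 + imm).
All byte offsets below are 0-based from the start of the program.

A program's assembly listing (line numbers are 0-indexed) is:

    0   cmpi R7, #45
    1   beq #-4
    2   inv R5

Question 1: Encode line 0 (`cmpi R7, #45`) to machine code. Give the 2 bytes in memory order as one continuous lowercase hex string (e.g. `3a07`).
0. cmpi fields op=0x33:6|rd=7:3|imm=45:7 → word cfadh → cf ad

cfad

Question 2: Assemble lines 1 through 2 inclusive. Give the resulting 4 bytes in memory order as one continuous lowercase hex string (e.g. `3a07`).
47fcee80

1. beq fields op=0x11:6|imm=-4:10 → word 47fch → 47 fc
2. inv fields op=0x3b:6|rd=5:3|pad=0:7 → word ee80h → ee 80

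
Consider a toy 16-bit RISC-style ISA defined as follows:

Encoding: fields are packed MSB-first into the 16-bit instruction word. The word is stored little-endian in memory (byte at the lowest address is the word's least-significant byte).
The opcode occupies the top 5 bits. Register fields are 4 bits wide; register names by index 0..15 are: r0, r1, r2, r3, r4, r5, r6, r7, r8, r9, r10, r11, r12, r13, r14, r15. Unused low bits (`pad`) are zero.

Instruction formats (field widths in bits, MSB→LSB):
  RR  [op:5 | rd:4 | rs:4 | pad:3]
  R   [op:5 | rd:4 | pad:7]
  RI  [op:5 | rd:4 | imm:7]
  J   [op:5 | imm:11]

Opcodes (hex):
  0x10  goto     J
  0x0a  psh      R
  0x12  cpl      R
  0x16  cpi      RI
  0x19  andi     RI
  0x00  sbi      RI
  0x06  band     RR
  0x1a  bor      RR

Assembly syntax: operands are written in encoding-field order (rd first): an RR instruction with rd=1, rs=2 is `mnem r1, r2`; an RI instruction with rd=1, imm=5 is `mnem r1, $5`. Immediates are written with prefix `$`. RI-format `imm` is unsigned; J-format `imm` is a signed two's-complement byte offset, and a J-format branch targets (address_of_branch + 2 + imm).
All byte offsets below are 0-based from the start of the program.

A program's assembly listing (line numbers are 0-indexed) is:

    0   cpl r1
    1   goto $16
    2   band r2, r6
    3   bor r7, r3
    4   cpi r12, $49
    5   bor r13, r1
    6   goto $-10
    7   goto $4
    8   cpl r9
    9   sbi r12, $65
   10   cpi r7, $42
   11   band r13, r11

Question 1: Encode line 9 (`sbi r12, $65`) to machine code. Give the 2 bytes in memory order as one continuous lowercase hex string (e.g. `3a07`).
line 9 (sbi): pack op=0x0:5|rd=12:4|imm=65:7 = 0x0641; little→ 41 06

4106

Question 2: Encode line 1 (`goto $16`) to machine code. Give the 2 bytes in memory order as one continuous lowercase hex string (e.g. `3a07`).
1080

1. goto fields op=0x10:5|imm=16:11 → word 8010h → 10 80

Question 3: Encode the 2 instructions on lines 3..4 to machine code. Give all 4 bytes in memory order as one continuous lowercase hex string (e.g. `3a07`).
98d331b6

L3: bor op=0x1a:5|rd=7:4|rs=3:4|pad=0:3 ⇒ 0xd398 ⇒ little 98 d3
L4: cpi op=0x16:5|rd=12:4|imm=49:7 ⇒ 0xb631 ⇒ little 31 b6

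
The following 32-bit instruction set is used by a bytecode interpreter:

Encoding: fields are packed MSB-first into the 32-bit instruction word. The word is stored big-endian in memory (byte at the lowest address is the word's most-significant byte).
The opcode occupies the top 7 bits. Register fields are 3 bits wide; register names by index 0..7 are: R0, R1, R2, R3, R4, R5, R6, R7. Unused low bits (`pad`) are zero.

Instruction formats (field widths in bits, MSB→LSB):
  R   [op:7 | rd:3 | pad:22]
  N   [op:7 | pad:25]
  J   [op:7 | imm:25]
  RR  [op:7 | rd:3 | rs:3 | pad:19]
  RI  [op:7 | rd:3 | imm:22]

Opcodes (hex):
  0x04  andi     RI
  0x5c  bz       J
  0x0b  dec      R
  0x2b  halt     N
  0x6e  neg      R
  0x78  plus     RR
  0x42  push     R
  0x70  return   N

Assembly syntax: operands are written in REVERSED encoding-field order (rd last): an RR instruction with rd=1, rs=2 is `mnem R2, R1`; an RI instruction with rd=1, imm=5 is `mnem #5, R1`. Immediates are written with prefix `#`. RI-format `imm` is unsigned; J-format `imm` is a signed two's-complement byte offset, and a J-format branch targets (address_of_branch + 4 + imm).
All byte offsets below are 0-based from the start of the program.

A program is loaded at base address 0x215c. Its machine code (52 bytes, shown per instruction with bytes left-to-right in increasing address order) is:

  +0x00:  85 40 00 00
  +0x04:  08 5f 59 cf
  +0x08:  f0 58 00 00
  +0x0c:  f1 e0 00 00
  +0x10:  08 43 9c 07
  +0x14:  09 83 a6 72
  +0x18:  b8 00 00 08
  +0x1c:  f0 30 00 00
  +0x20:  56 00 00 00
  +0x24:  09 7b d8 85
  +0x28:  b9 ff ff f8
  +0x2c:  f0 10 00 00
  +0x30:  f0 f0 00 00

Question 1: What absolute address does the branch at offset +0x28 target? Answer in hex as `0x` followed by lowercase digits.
0x2180

[28] b9 ff ff f8 → 0xb9fffff8
  op=0xb9fffff8>>25=0x5c ⇒ bz (J)
  imm@[24:0]=0x1fffff8 (s25→-8) ⇒ #-8
  target = base 0x215c + off 0x28 + 4 + imm -8 = 0x2180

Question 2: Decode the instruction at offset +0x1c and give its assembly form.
plus R6, R0

[1c] f0 30 00 00 → 0xf0300000
  top 7b → 0x78 → plus [RR]
  rd: (w>>22)&0x7=0x0 → R0
  rs: (w>>19)&0x7=0x6 → R6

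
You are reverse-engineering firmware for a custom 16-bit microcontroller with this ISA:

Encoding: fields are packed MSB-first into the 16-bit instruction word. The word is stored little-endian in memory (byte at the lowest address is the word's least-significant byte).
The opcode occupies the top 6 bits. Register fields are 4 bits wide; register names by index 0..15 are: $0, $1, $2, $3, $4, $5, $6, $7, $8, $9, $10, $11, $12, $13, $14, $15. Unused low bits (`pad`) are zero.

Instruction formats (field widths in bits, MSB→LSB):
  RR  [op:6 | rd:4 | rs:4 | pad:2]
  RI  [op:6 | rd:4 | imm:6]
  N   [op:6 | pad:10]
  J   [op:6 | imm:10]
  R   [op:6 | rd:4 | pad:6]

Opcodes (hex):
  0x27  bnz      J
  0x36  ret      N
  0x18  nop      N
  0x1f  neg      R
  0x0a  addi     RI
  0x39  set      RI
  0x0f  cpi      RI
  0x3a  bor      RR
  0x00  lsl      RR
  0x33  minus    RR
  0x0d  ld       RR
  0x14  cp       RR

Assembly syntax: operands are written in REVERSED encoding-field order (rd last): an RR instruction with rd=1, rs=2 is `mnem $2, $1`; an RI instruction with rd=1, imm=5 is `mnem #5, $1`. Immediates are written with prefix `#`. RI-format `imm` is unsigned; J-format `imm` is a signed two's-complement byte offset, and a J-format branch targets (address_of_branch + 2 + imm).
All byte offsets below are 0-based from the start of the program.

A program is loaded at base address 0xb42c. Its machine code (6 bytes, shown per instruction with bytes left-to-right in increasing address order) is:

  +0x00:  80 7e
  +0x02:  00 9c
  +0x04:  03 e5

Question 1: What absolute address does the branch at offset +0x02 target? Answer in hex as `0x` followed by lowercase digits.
@+02  little-endian(00 9c) = 0x9c00
  top 6b → 0x27 → bnz [J]
  [9:0] imm=0 = #0
  target = base 0xb42c + off 0x02 + 2 + imm 0 = 0xb430

0xb430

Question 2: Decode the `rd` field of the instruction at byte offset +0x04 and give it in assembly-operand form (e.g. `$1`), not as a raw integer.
$4

off 0x04: read 03 e5 as little → 0xe503
  opcode bits[15:10]=0x39: set/RI
  [9:6] rd=4 = $4
  [5:0] imm=3 = #3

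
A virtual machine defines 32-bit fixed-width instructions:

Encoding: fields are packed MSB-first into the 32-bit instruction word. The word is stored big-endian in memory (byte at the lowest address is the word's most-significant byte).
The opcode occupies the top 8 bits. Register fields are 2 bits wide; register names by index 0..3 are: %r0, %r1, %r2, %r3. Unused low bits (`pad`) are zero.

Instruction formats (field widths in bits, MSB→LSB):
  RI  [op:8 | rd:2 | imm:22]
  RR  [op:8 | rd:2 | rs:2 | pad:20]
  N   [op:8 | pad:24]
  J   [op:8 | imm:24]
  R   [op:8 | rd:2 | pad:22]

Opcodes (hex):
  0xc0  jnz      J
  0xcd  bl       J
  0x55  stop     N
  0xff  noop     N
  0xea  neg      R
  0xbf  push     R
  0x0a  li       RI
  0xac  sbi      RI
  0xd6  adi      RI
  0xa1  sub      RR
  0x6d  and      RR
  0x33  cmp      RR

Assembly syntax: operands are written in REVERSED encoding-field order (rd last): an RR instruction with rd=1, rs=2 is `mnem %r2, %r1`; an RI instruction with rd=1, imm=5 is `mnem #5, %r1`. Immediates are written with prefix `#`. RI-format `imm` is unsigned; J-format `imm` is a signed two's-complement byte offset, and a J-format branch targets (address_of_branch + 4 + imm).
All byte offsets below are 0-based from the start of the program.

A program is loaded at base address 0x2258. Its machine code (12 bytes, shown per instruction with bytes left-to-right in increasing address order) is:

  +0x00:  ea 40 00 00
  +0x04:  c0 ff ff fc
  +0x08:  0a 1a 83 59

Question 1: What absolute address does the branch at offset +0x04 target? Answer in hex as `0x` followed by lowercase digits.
[04] c0 ff ff fc → 0xc0fffffc
  op=0xc0fffffc>>24=0xc0 ⇒ jnz (J)
  imm: (w>>0)&0xffffff=0xfffffc (s24→-4) → #-4
  target = base 0x2258 + off 0x04 + 4 + imm -4 = 0x225c

0x225c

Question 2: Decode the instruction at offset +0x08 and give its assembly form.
li #1737561, %r0

off 0x08: read 0a 1a 83 59 as big → 0x0a1a8359
  top 8b → 0xa → li [RI]
  [23:22] rd=0 = %r0
  [21:0] imm=1737561 = #1737561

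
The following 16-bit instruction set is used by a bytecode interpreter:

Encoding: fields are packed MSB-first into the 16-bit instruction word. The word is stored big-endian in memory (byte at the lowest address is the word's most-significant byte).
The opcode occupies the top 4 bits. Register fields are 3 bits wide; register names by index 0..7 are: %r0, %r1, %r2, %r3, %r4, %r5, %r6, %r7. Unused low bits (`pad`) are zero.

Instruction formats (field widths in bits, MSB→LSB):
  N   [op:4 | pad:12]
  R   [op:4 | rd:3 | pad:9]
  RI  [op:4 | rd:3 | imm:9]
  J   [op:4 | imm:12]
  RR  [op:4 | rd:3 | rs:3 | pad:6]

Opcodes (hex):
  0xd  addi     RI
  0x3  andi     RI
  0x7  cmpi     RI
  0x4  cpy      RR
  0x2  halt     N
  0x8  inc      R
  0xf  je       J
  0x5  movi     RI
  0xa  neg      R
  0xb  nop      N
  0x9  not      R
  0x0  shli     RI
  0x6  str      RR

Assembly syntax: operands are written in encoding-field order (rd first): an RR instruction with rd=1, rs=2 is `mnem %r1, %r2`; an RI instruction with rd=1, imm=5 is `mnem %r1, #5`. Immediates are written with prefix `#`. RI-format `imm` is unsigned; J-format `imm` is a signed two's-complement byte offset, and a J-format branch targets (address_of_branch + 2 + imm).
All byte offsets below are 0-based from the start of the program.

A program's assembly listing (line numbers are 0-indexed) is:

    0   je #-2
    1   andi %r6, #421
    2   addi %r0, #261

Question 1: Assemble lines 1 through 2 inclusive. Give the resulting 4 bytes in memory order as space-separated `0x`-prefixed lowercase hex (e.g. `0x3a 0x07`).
0x3d 0xa5 0xd1 0x05

1. andi fields op=0x3:4|rd=6:3|imm=421:9 → word 3da5h → 3d a5
2. addi fields op=0xd:4|rd=0:3|imm=261:9 → word d105h → d1 05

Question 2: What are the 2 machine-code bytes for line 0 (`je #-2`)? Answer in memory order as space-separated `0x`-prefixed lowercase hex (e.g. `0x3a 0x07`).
0. je fields op=0xf:4|imm=-2:12 → word fffeh → ff fe

0xff 0xfe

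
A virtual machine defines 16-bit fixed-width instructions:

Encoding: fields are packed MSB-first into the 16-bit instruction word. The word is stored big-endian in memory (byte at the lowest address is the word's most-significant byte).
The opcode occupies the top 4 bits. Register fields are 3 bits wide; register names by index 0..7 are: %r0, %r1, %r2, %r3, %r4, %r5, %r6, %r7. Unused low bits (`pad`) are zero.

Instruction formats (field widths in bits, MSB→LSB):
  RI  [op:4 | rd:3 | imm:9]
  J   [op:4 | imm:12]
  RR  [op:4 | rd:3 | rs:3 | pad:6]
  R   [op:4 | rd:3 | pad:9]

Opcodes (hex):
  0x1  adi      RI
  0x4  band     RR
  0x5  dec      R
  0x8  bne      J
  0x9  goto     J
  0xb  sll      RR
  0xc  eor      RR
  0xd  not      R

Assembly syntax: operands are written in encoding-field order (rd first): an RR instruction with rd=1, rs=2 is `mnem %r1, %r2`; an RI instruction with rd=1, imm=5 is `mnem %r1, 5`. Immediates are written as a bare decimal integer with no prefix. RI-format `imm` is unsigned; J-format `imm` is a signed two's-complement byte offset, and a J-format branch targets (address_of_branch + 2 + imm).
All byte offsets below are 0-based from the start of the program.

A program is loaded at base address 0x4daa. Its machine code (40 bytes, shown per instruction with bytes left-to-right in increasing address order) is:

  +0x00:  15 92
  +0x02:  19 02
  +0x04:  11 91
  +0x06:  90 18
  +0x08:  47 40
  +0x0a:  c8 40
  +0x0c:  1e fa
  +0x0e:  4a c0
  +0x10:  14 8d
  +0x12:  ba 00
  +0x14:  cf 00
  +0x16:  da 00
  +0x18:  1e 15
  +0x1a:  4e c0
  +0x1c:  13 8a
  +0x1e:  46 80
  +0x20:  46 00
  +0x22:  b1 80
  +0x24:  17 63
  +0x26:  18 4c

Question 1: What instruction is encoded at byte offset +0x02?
+0x02: 19 02 ⇒ word 0x1902 (big)
  opcode bits[15:12]=0x1: adi/RI
  rd: (w>>9)&0x7=0x4 → %r4
  imm: (w>>0)&0x1ff=0x102 → 258

adi %r4, 258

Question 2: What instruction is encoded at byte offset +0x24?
@+24  big-endian(17 63) = 0x1763
  op=0x1763>>12=0x1 ⇒ adi (RI)
  [11:9] rd=3 = %r3
  [8:0] imm=355 = 355

adi %r3, 355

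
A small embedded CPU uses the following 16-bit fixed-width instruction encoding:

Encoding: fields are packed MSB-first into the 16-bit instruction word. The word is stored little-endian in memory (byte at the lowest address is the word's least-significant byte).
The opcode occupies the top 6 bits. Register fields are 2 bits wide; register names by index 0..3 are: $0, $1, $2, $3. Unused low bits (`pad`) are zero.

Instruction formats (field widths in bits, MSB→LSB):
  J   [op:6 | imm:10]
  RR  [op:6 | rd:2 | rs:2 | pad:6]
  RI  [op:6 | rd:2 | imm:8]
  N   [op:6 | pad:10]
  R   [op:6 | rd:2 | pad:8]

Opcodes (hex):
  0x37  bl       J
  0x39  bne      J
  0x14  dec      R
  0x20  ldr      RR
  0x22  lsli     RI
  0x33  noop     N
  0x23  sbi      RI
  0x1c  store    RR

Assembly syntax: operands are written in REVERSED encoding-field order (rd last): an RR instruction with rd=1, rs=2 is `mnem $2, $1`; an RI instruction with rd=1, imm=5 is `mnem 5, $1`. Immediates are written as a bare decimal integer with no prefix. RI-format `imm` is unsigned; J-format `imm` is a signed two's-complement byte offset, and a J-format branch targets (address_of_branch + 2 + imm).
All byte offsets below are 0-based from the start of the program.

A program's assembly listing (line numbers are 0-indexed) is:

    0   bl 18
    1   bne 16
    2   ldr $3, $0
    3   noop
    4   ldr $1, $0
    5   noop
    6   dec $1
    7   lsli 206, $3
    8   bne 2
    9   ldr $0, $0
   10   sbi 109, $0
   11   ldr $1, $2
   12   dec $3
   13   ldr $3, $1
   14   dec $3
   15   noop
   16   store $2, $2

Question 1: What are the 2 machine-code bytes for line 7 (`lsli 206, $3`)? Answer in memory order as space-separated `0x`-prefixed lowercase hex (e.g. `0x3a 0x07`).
L7: lsli op=0x22:6|rd=3:2|imm=206:8 ⇒ 0x8bce ⇒ little ce 8b

0xce 0x8b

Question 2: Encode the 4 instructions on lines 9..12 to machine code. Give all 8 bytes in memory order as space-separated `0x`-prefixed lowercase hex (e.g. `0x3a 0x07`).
line 9 (ldr): pack op=0x20:6|rd=0:2|rs=0:2|pad=0:6 = 0x8000; little→ 00 80
line 10 (sbi): pack op=0x23:6|rd=0:2|imm=109:8 = 0x8c6d; little→ 6d 8c
line 11 (ldr): pack op=0x20:6|rd=2:2|rs=1:2|pad=0:6 = 0x8240; little→ 40 82
line 12 (dec): pack op=0x14:6|rd=3:2|pad=0:8 = 0x5300; little→ 00 53

0x00 0x80 0x6d 0x8c 0x40 0x82 0x00 0x53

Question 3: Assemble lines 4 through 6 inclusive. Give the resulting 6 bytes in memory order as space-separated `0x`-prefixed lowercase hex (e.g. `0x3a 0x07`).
L4: ldr op=0x20:6|rd=0:2|rs=1:2|pad=0:6 ⇒ 0x8040 ⇒ little 40 80
L5: noop op=0x33:6|pad=0:10 ⇒ 0xcc00 ⇒ little 00 cc
L6: dec op=0x14:6|rd=1:2|pad=0:8 ⇒ 0x5100 ⇒ little 00 51

0x40 0x80 0x00 0xcc 0x00 0x51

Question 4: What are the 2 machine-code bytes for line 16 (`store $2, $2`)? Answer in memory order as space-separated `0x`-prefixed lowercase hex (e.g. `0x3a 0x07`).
16. store fields op=0x1c:6|rd=2:2|rs=2:2|pad=0:6 → word 7280h → 80 72

0x80 0x72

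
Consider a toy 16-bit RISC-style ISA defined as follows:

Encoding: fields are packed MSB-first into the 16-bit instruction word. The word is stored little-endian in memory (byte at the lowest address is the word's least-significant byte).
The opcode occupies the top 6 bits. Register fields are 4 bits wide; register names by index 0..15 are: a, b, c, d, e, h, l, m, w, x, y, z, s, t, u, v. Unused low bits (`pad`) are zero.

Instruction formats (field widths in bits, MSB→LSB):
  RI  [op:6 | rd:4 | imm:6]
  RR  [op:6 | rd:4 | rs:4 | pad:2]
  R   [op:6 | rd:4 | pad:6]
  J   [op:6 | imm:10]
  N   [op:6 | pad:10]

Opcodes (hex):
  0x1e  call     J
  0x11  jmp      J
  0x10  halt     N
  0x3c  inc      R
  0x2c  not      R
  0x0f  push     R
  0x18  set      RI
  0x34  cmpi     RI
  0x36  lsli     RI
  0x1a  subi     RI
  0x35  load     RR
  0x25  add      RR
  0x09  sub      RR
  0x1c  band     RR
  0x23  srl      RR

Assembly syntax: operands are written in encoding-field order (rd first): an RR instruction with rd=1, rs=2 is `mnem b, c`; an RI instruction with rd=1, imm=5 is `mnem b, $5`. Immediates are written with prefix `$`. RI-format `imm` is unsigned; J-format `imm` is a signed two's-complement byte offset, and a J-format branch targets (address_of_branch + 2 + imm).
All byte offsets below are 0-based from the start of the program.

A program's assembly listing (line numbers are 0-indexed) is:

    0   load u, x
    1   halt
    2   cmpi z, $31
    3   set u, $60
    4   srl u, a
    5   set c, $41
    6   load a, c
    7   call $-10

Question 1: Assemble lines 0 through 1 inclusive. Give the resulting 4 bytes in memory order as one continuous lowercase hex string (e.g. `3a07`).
line 0 (load): pack op=0x35:6|rd=14:4|rs=9:4|pad=0:2 = 0xd7a4; little→ a4 d7
line 1 (halt): pack op=0x10:6|pad=0:10 = 0x4000; little→ 00 40

a4d70040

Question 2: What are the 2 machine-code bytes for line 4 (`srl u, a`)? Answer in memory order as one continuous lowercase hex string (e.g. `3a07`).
808f

4. srl fields op=0x23:6|rd=14:4|rs=0:4|pad=0:2 → word 8f80h → 80 8f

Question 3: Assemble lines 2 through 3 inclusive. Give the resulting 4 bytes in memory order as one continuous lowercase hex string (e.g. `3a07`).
2. cmpi fields op=0x34:6|rd=11:4|imm=31:6 → word d2dfh → df d2
3. set fields op=0x18:6|rd=14:4|imm=60:6 → word 63bch → bc 63

dfd2bc63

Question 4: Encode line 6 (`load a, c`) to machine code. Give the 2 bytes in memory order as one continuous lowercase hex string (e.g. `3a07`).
08d4

6. load fields op=0x35:6|rd=0:4|rs=2:4|pad=0:2 → word d408h → 08 d4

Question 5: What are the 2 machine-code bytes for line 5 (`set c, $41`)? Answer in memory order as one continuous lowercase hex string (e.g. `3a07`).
L5: set op=0x18:6|rd=2:4|imm=41:6 ⇒ 0x60a9 ⇒ little a9 60

a960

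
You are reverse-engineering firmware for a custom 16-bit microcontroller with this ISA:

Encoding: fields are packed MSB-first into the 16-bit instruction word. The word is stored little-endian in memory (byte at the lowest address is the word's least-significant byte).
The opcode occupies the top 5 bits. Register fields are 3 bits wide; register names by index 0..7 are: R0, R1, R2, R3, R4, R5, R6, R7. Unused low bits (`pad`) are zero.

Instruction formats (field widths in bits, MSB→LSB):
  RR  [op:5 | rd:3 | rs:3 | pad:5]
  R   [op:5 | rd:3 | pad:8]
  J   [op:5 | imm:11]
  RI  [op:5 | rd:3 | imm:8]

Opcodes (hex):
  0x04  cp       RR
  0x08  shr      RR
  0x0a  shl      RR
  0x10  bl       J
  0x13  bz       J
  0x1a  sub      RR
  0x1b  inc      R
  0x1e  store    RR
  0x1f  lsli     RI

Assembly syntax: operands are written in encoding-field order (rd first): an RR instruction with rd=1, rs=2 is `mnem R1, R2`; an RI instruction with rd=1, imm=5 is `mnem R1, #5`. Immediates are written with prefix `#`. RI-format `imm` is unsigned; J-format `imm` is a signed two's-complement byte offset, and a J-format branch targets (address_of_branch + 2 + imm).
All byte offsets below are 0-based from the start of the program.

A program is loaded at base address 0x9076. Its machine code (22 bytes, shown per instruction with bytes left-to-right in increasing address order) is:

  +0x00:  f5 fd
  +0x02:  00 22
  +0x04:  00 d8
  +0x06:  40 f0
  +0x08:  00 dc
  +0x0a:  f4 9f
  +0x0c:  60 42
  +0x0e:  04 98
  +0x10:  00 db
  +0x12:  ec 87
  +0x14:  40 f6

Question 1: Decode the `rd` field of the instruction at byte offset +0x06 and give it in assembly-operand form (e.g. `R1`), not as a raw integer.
R0

[06] 40 f0 → 0xf040
  top 5b → 0x1e → store [RR]
  rd@[10:8]=0x0 ⇒ R0
  rs@[7:5]=0x2 ⇒ R2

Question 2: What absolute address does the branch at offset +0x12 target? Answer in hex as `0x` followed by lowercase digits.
+0x12: ec 87 ⇒ word 0x87ec (little)
  opcode bits[15:11]=0x10: bl/J
  [10:0] imm=2028 (s11→-20) = #-20
  target = base 0x9076 + off 0x12 + 2 + imm -20 = 0x9076

0x9076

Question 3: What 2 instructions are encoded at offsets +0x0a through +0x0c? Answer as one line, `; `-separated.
+0x0a: f4 9f ⇒ word 0x9ff4 (little)
  opcode bits[15:11]=0x13: bz/J
  imm: (w>>0)&0x7ff=0x7f4 (s11→-12) → #-12
+0x0c: 60 42 ⇒ word 0x4260 (little)
  opcode bits[15:11]=0x8: shr/RR
  rd: (w>>8)&0x7=0x2 → R2
  rs: (w>>5)&0x7=0x3 → R3

bz #-12; shr R2, R3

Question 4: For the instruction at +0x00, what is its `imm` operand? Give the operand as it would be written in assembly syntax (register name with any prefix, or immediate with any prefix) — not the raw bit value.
[00] f5 fd → 0xfdf5
  opcode bits[15:11]=0x1f: lsli/RI
  rd@[10:8]=0x5 ⇒ R5
  imm@[7:0]=0xf5 ⇒ #245

#245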